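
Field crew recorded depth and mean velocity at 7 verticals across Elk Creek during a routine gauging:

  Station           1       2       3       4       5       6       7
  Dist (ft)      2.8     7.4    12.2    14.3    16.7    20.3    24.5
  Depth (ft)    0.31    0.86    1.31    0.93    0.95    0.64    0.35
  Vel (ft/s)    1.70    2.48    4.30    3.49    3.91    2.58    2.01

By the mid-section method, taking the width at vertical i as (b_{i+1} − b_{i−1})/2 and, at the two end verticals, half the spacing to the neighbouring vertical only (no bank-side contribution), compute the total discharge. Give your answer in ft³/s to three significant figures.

w_1 = (7.4 − 2.8)/2 = 2.3 ft; q_1 = 1.70 × 0.31 × 2.3 = 1.212 ft³/s
w_2 = (12.2 − 2.8)/2 = 4.7 ft; q_2 = 2.48 × 0.86 × 4.7 = 10.02 ft³/s
w_3 = (14.3 − 7.4)/2 = 3.45 ft; q_3 = 4.30 × 1.31 × 3.45 = 19.43 ft³/s
w_4 = (16.7 − 12.2)/2 = 2.25 ft; q_4 = 3.49 × 0.93 × 2.25 = 7.303 ft³/s
w_5 = (20.3 − 14.3)/2 = 3 ft; q_5 = 3.91 × 0.95 × 3 = 11.14 ft³/s
w_6 = (24.5 − 16.7)/2 = 3.9 ft; q_6 = 2.58 × 0.64 × 3.9 = 6.440 ft³/s
w_7 = (24.5 − 20.3)/2 = 2.1 ft; q_7 = 2.01 × 0.35 × 2.1 = 1.477 ft³/s
Q = Σ qᵢ = 57.03 ft³/s

57.0 ft³/s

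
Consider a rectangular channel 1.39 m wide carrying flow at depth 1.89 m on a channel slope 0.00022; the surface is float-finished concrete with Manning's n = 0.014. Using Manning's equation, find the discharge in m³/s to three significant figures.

1.77 m³/s

A = b·y = 1.39 × 1.89 = 2.627 m²
P = b + 2y = 1.39 + 2×1.89 = 5.170 m
R = A/P = 2.627/5.170 = 0.5081 m
Q = (1/n)·A·R^(2/3)·S^(1/2) = (1/0.014) × 2.627 × 0.5081^(2/3) × 0.00022^(1/2) = 1.772 m³/s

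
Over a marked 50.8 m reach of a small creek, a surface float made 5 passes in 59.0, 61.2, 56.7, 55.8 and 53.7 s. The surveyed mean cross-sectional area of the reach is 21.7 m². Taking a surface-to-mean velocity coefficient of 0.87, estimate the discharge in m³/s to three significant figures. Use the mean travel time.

16.7 m³/s

t̄ = (59.0 + 61.2 + 56.7 + 55.8 + 53.7) / 5 = 57.28 s
v_surface = L / t̄ = 50.8 / 57.28 = 0.8869 m/s
v_mean = 0.87 × 0.8869 = 0.7716 m/s
Q = A × v_mean = 21.7 × 0.7716 = 16.74 m³/s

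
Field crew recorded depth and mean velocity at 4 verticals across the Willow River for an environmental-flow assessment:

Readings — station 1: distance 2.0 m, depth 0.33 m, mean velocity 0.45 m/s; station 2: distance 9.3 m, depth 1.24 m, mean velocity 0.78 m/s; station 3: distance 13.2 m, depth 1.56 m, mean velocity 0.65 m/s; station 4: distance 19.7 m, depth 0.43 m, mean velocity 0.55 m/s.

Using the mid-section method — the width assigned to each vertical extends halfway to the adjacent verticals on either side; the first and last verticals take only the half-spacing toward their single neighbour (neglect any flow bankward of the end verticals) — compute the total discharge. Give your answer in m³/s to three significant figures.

w_1 = (9.3 − 2.0)/2 = 3.65 m; q_1 = 0.45 × 0.33 × 3.65 = 0.5420 m³/s
w_2 = (13.2 − 2.0)/2 = 5.6 m; q_2 = 0.78 × 1.24 × 5.6 = 5.416 m³/s
w_3 = (19.7 − 9.3)/2 = 5.2 m; q_3 = 0.65 × 1.56 × 5.2 = 5.273 m³/s
w_4 = (19.7 − 13.2)/2 = 3.25 m; q_4 = 0.55 × 0.43 × 3.25 = 0.7686 m³/s
Q = Σ qᵢ = 12.00 m³/s

12.0 m³/s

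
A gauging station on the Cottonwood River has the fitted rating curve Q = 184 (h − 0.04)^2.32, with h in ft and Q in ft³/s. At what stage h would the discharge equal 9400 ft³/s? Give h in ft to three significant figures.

5.49 ft

h − h₀ = (Q/C)^(1/b) = (9400/184)^(1/2.32) = 5.449 ft
h = 0.04 + 5.449 = 5.489 ft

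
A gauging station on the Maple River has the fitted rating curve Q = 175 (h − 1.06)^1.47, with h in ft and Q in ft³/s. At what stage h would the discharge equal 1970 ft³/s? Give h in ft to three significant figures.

h − h₀ = (Q/C)^(1/b) = (1970/175)^(1/1.47) = 5.191 ft
h = 1.06 + 5.191 = 6.251 ft

6.25 ft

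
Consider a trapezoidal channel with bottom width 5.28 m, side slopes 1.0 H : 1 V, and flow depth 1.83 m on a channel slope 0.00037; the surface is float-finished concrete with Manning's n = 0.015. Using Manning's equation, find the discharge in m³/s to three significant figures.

A = (b + z·y)·y = (5.28 + 1.0×1.83)×1.83 = 13.01 m²
P = b + 2y√(1+z²) = 5.28 + 2×1.83×√(1+1.0²) = 10.46 m
R = A/P = 13.01/10.46 = 1.244 m
Q = (1/n)·A·R^(2/3)·S^(1/2) = (1/0.015) × 13.01 × 1.244^(2/3) × 0.00037^(1/2) = 19.30 m³/s

19.3 m³/s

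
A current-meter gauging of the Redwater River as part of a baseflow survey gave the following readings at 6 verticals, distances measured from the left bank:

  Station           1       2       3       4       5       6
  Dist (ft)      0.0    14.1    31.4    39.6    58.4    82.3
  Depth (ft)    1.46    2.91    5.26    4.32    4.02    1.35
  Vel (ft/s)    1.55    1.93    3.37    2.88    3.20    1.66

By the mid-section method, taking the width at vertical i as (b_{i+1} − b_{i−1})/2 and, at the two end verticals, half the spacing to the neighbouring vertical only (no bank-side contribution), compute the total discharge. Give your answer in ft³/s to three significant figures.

w_1 = (14.1 − 0.0)/2 = 7.05 ft; q_1 = 1.55 × 1.46 × 7.05 = 15.95 ft³/s
w_2 = (31.4 − 0.0)/2 = 15.7 ft; q_2 = 1.93 × 2.91 × 15.7 = 88.18 ft³/s
w_3 = (39.6 − 14.1)/2 = 12.75 ft; q_3 = 3.37 × 5.26 × 12.75 = 226.0 ft³/s
w_4 = (58.4 − 31.4)/2 = 13.5 ft; q_4 = 2.88 × 4.32 × 13.5 = 168.0 ft³/s
w_5 = (82.3 − 39.6)/2 = 21.35 ft; q_5 = 3.20 × 4.02 × 21.35 = 274.6 ft³/s
w_6 = (82.3 − 58.4)/2 = 11.95 ft; q_6 = 1.66 × 1.35 × 11.95 = 26.78 ft³/s
Q = Σ qᵢ = 799.5 ft³/s

800 ft³/s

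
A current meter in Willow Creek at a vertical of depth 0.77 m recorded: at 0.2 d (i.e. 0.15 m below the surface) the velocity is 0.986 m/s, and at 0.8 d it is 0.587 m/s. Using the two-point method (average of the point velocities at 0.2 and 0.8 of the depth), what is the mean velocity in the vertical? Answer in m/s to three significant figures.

v̄ = (0.986 + 0.587) / 2 = 0.7865 m/s

0.787 m/s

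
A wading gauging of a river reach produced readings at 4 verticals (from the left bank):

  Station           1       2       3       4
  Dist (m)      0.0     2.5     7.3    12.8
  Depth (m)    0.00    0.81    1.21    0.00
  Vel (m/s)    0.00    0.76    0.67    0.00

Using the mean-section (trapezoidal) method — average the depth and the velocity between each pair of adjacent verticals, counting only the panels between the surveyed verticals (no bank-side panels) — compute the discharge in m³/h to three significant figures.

17900 m³/h

Panel 1-2: Δb = 2.5 m, d̄ = (0.00+0.81)/2 = 0.405, v̄ = (0.00+0.76)/2 = 0.38 → q = 2.5×0.405×0.38 = 0.3848 m³/s
Panel 2-3: Δb = 4.8 m, d̄ = (0.81+1.21)/2 = 1.01, v̄ = (0.76+0.67)/2 = 0.715 → q = 4.8×1.01×0.715 = 3.466 m³/s
Panel 3-4: Δb = 5.5 m, d̄ = (1.21+0.00)/2 = 0.605, v̄ = (0.67+0.00)/2 = 0.335 → q = 5.5×0.605×0.335 = 1.115 m³/s
Q = Σ q = 4.966 m³/s
= 4.966 × 3600 = 17880 m³/h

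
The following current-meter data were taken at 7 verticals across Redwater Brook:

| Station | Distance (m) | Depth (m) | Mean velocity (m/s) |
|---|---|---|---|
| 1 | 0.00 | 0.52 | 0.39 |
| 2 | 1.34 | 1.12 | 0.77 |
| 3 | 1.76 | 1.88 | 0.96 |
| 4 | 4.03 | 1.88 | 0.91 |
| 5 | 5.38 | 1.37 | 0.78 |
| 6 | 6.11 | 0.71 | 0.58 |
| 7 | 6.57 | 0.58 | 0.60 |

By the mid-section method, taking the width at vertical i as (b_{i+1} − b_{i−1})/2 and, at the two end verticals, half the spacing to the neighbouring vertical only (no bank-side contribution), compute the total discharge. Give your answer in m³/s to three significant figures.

w_1 = (1.34 − 0.00)/2 = 0.67 m; q_1 = 0.39 × 0.52 × 0.67 = 0.1359 m³/s
w_2 = (1.76 − 0.00)/2 = 0.88 m; q_2 = 0.77 × 1.12 × 0.88 = 0.7589 m³/s
w_3 = (4.03 − 1.34)/2 = 1.345 m; q_3 = 0.96 × 1.88 × 1.345 = 2.427 m³/s
w_4 = (5.38 − 1.76)/2 = 1.81 m; q_4 = 0.91 × 1.88 × 1.81 = 3.097 m³/s
w_5 = (6.11 − 4.03)/2 = 1.04 m; q_5 = 0.78 × 1.37 × 1.04 = 1.111 m³/s
w_6 = (6.57 − 5.38)/2 = 0.595 m; q_6 = 0.58 × 0.71 × 0.595 = 0.2450 m³/s
w_7 = (6.57 − 6.11)/2 = 0.23 m; q_7 = 0.60 × 0.58 × 0.23 = 0.08004 m³/s
Q = Σ qᵢ = 7.855 m³/s

7.86 m³/s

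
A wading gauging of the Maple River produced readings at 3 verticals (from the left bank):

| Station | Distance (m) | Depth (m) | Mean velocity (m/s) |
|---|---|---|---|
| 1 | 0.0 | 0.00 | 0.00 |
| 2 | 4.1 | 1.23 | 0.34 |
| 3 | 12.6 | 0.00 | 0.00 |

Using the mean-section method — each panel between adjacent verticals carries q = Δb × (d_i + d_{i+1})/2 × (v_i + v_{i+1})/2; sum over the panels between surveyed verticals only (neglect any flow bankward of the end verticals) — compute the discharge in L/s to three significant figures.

1320 L/s

Panel 1-2: Δb = 4.1 m, d̄ = (0.00+1.23)/2 = 0.615, v̄ = (0.00+0.34)/2 = 0.17 → q = 4.1×0.615×0.17 = 0.4287 m³/s
Panel 2-3: Δb = 8.5 m, d̄ = (1.23+0.00)/2 = 0.615, v̄ = (0.34+0.00)/2 = 0.17 → q = 8.5×0.615×0.17 = 0.8887 m³/s
Q = Σ q = 1.317 m³/s
= 1.317 × 1000 = 1317 L/s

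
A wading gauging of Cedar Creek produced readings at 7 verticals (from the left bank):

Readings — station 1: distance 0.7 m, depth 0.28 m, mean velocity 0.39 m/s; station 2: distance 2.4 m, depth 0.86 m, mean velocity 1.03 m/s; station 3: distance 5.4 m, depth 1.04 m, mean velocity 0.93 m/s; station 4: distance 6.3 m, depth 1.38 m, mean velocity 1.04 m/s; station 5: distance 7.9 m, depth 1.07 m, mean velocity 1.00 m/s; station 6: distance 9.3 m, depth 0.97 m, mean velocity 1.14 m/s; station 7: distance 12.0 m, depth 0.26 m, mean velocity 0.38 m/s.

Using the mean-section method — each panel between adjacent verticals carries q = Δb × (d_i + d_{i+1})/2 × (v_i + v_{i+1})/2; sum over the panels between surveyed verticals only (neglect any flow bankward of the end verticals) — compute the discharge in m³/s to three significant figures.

9.34 m³/s

Panel 1-2: Δb = 1.7 m, d̄ = (0.28+0.86)/2 = 0.57, v̄ = (0.39+1.03)/2 = 0.71 → q = 1.7×0.57×0.71 = 0.6880 m³/s
Panel 2-3: Δb = 3 m, d̄ = (0.86+1.04)/2 = 0.95, v̄ = (1.03+0.93)/2 = 0.98 → q = 3×0.95×0.98 = 2.793 m³/s
Panel 3-4: Δb = 0.9 m, d̄ = (1.04+1.38)/2 = 1.21, v̄ = (0.93+1.04)/2 = 0.985 → q = 0.9×1.21×0.985 = 1.073 m³/s
Panel 4-5: Δb = 1.6 m, d̄ = (1.38+1.07)/2 = 1.225, v̄ = (1.04+1.00)/2 = 1.02 → q = 1.6×1.225×1.02 = 1.999 m³/s
Panel 5-6: Δb = 1.4 m, d̄ = (1.07+0.97)/2 = 1.02, v̄ = (1.00+1.14)/2 = 1.07 → q = 1.4×1.02×1.07 = 1.528 m³/s
Panel 6-7: Δb = 2.7 m, d̄ = (0.97+0.26)/2 = 0.615, v̄ = (1.14+0.38)/2 = 0.76 → q = 2.7×0.615×0.76 = 1.262 m³/s
Q = Σ q = 9.343 m³/s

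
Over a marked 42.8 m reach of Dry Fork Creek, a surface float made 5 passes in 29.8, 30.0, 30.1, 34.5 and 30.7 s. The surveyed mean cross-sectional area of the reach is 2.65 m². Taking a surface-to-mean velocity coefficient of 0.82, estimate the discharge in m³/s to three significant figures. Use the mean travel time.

t̄ = (29.8 + 30.0 + 30.1 + 34.5 + 30.7) / 5 = 31.02 s
v_surface = L / t̄ = 42.8 / 31.02 = 1.380 m/s
v_mean = 0.82 × 1.380 = 1.131 m/s
Q = A × v_mean = 2.65 × 1.131 = 2.998 m³/s

3.00 m³/s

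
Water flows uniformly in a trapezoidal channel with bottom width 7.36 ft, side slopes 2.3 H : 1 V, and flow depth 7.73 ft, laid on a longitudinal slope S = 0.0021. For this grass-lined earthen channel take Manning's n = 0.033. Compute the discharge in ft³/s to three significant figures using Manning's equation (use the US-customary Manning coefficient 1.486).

A = (b + z·y)·y = (7.36 + 2.3×7.73)×7.73 = 194.3 ft²
P = b + 2y√(1+z²) = 7.36 + 2×7.73×√(1+2.3²) = 46.13 ft
R = A/P = 194.3/46.13 = 4.212 ft
Q = (1.486/n)·A·R^(2/3)·S^(1/2) = (1.486/0.033) × 194.3 × 4.212^(2/3) × 0.0021^(1/2) = 1046 ft³/s

1050 ft³/s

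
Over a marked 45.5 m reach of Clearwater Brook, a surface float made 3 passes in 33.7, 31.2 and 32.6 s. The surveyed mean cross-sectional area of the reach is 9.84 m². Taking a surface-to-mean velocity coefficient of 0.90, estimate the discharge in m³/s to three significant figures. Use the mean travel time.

12.4 m³/s

t̄ = (33.7 + 31.2 + 32.6) / 3 = 32.5 s
v_surface = L / t̄ = 45.5 / 32.5 = 1.400 m/s
v_mean = 0.90 × 1.400 = 1.260 m/s
Q = A × v_mean = 9.84 × 1.260 = 12.40 m³/s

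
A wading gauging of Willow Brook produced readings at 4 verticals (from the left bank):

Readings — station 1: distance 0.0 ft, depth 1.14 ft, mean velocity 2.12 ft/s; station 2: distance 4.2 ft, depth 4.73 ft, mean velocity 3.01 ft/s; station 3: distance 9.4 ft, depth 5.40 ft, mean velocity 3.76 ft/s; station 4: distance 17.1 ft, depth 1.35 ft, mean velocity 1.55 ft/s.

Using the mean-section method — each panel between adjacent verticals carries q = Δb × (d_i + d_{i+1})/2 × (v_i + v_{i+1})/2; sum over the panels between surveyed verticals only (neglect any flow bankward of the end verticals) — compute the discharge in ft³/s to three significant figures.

Panel 1-2: Δb = 4.2 ft, d̄ = (1.14+4.73)/2 = 2.935, v̄ = (2.12+3.01)/2 = 2.565 → q = 4.2×2.935×2.565 = 31.62 ft³/s
Panel 2-3: Δb = 5.2 ft, d̄ = (4.73+5.40)/2 = 5.065, v̄ = (3.01+3.76)/2 = 3.385 → q = 5.2×5.065×3.385 = 89.15 ft³/s
Panel 3-4: Δb = 7.7 ft, d̄ = (5.40+1.35)/2 = 3.375, v̄ = (3.76+1.55)/2 = 2.655 → q = 7.7×3.375×2.655 = 69.00 ft³/s
Q = Σ q = 189.8 ft³/s

190 ft³/s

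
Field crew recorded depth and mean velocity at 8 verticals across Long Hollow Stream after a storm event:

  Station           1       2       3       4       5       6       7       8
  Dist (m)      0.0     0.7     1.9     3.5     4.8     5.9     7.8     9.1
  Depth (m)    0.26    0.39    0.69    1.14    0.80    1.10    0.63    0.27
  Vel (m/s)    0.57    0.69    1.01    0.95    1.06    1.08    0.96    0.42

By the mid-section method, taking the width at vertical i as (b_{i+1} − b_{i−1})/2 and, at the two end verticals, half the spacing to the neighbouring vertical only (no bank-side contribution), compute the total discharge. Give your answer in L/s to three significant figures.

6690 L/s

w_1 = (0.7 − 0.0)/2 = 0.35 m; q_1 = 0.57 × 0.26 × 0.35 = 0.05187 m³/s
w_2 = (1.9 − 0.0)/2 = 0.95 m; q_2 = 0.69 × 0.39 × 0.95 = 0.2556 m³/s
w_3 = (3.5 − 0.7)/2 = 1.4 m; q_3 = 1.01 × 0.69 × 1.4 = 0.9757 m³/s
w_4 = (4.8 − 1.9)/2 = 1.45 m; q_4 = 0.95 × 1.14 × 1.45 = 1.570 m³/s
w_5 = (5.9 − 3.5)/2 = 1.2 m; q_5 = 1.06 × 0.80 × 1.2 = 1.018 m³/s
w_6 = (7.8 − 4.8)/2 = 1.5 m; q_6 = 1.08 × 1.10 × 1.5 = 1.782 m³/s
w_7 = (9.1 − 5.9)/2 = 1.6 m; q_7 = 0.96 × 0.63 × 1.6 = 0.9677 m³/s
w_8 = (9.1 − 7.8)/2 = 0.65 m; q_8 = 0.42 × 0.27 × 0.65 = 0.07371 m³/s
Q = Σ qᵢ = 6.695 m³/s
= 6.695 × 1000 = 6695 L/s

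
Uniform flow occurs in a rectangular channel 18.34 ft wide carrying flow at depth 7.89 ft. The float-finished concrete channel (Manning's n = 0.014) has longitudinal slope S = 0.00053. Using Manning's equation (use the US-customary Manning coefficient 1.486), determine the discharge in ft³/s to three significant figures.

926 ft³/s

A = b·y = 18.34 × 7.89 = 144.7 ft²
P = b + 2y = 18.34 + 2×7.89 = 34.12 ft
R = A/P = 144.7/34.12 = 4.241 ft
Q = (1.486/n)·A·R^(2/3)·S^(1/2) = (1.486/0.014) × 144.7 × 4.241^(2/3) × 0.00053^(1/2) = 926.4 ft³/s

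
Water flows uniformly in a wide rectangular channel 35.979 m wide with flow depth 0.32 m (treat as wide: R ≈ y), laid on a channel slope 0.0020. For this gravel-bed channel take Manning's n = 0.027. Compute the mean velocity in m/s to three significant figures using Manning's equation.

0.775 m/s

A = b·y = 35.979 × 0.32 = 11.51 m²
Wide channel: R ≈ y = 0.32 m
Q = (1/n)·A·R^(2/3)·S^(1/2) = (1/0.027) × 11.51 × 0.3200^(2/3) × 0.0020^(1/2) = 8.922 m³/s
V = Q/A = 8.922/11.51 = 0.7749 m/s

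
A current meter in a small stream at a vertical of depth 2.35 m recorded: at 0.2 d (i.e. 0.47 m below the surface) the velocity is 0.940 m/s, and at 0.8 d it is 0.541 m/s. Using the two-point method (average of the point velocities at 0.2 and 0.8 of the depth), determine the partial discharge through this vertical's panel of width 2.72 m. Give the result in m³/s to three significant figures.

4.73 m³/s

v̄ = (0.940 + 0.541) / 2 = 0.7405 m/s
q = v̄ × d × w = 0.7405 × 2.35 × 2.72 = 4.733 m³/s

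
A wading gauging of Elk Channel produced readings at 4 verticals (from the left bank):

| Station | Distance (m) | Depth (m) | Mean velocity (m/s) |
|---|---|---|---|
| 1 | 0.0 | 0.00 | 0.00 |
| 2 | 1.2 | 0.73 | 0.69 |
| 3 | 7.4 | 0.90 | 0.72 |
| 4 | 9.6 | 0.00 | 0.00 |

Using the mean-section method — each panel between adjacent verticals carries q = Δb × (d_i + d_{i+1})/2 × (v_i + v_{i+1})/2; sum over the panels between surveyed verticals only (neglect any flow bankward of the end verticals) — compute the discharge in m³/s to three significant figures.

Panel 1-2: Δb = 1.2 m, d̄ = (0.00+0.73)/2 = 0.365, v̄ = (0.00+0.69)/2 = 0.345 → q = 1.2×0.365×0.345 = 0.1511 m³/s
Panel 2-3: Δb = 6.2 m, d̄ = (0.73+0.90)/2 = 0.815, v̄ = (0.69+0.72)/2 = 0.705 → q = 6.2×0.815×0.705 = 3.562 m³/s
Panel 3-4: Δb = 2.2 m, d̄ = (0.90+0.00)/2 = 0.45, v̄ = (0.72+0.00)/2 = 0.36 → q = 2.2×0.45×0.36 = 0.3564 m³/s
Q = Σ q = 4.070 m³/s

4.07 m³/s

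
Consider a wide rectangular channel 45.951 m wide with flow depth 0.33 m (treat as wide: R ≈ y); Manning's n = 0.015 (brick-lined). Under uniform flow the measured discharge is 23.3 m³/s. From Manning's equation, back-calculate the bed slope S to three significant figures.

0.00233

A = b·y = 45.951 × 0.33 = 15.16 m²
Wide channel: R ≈ y = 0.33 m
S = (Q·n / (1·A·R^(2/3)))² = (23.3×0.015 / (1×15.16×0.4775))² = 0.002329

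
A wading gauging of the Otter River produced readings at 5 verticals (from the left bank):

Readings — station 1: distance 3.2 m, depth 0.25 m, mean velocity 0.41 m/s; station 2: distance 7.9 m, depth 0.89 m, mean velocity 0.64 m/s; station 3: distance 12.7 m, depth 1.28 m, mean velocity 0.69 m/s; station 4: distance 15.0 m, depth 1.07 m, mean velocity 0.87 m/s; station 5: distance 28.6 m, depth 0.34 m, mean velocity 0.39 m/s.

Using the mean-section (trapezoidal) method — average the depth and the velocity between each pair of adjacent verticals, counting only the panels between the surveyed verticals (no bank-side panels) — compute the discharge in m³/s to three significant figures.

Panel 1-2: Δb = 4.7 m, d̄ = (0.25+0.89)/2 = 0.57, v̄ = (0.41+0.64)/2 = 0.525 → q = 4.7×0.57×0.525 = 1.406 m³/s
Panel 2-3: Δb = 4.8 m, d̄ = (0.89+1.28)/2 = 1.085, v̄ = (0.64+0.69)/2 = 0.665 → q = 4.8×1.085×0.665 = 3.463 m³/s
Panel 3-4: Δb = 2.3 m, d̄ = (1.28+1.07)/2 = 1.175, v̄ = (0.69+0.87)/2 = 0.78 → q = 2.3×1.175×0.78 = 2.108 m³/s
Panel 4-5: Δb = 13.6 m, d̄ = (1.07+0.34)/2 = 0.705, v̄ = (0.87+0.39)/2 = 0.63 → q = 13.6×0.705×0.63 = 6.040 m³/s
Q = Σ q = 13.02 m³/s

13.0 m³/s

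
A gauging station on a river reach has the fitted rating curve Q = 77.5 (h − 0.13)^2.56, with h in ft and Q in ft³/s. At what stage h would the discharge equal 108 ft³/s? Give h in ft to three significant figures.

h − h₀ = (Q/C)^(1/b) = (108/77.5)^(1/2.56) = 1.138 ft
h = 0.13 + 1.138 = 1.268 ft

1.27 ft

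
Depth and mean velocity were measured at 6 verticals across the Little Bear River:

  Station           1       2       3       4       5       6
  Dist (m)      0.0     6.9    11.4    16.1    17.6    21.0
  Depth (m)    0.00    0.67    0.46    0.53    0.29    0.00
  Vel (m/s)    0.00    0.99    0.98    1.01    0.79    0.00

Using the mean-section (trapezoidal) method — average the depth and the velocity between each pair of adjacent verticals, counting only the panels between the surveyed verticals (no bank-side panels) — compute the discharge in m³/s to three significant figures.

6.71 m³/s

Panel 1-2: Δb = 6.9 m, d̄ = (0.00+0.67)/2 = 0.335, v̄ = (0.00+0.99)/2 = 0.495 → q = 6.9×0.335×0.495 = 1.144 m³/s
Panel 2-3: Δb = 4.5 m, d̄ = (0.67+0.46)/2 = 0.565, v̄ = (0.99+0.98)/2 = 0.985 → q = 4.5×0.565×0.985 = 2.504 m³/s
Panel 3-4: Δb = 4.7 m, d̄ = (0.46+0.53)/2 = 0.495, v̄ = (0.98+1.01)/2 = 0.995 → q = 4.7×0.495×0.995 = 2.315 m³/s
Panel 4-5: Δb = 1.5 m, d̄ = (0.53+0.29)/2 = 0.41, v̄ = (1.01+0.79)/2 = 0.9 → q = 1.5×0.41×0.9 = 0.5535 m³/s
Panel 5-6: Δb = 3.4 m, d̄ = (0.29+0.00)/2 = 0.145, v̄ = (0.79+0.00)/2 = 0.395 → q = 3.4×0.145×0.395 = 0.1947 m³/s
Q = Σ q = 6.712 m³/s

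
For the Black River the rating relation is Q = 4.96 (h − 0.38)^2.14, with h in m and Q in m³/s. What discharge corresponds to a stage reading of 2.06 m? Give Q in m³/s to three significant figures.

15.1 m³/s

Q = 4.96 × (2.06 − 0.38)^2.14 = 4.96 × 1.68^2.14 = 15.05 m³/s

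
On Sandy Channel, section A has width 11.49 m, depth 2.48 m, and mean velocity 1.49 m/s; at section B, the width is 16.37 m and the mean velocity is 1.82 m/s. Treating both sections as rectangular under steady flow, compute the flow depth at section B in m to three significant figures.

Q = A₁V₁ = (11.49×2.48) × 1.49 = 42.46 m³/s
d₂ = Q/(b₂ V₂) = 42.46/(16.37×1.82) = 1.425 m

1.43 m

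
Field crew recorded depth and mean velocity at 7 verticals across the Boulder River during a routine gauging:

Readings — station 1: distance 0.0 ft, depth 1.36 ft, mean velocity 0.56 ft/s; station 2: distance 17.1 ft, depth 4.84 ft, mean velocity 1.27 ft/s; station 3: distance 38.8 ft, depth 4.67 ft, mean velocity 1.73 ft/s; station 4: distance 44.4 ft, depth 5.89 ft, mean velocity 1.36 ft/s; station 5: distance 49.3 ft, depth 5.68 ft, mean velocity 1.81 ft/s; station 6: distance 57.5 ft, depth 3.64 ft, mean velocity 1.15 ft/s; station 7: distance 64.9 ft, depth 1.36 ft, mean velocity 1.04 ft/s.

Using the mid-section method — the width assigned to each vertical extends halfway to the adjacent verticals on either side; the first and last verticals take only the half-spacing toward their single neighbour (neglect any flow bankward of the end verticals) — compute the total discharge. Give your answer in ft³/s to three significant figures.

w_1 = (17.1 − 0.0)/2 = 8.55 ft; q_1 = 0.56 × 1.36 × 8.55 = 6.512 ft³/s
w_2 = (38.8 − 0.0)/2 = 19.4 ft; q_2 = 1.27 × 4.84 × 19.4 = 119.2 ft³/s
w_3 = (44.4 − 17.1)/2 = 13.65 ft; q_3 = 1.73 × 4.67 × 13.65 = 110.3 ft³/s
w_4 = (49.3 − 38.8)/2 = 5.25 ft; q_4 = 1.36 × 5.89 × 5.25 = 42.05 ft³/s
w_5 = (57.5 − 44.4)/2 = 6.55 ft; q_5 = 1.81 × 5.68 × 6.55 = 67.34 ft³/s
w_6 = (64.9 − 49.3)/2 = 7.8 ft; q_6 = 1.15 × 3.64 × 7.8 = 32.65 ft³/s
w_7 = (64.9 − 57.5)/2 = 3.7 ft; q_7 = 1.04 × 1.36 × 3.7 = 5.233 ft³/s
Q = Σ qᵢ = 383.3 ft³/s

383 ft³/s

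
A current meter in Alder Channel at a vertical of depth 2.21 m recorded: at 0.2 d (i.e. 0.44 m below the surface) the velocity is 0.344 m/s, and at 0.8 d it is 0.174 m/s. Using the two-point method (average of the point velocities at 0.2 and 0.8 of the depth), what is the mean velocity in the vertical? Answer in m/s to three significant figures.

v̄ = (0.344 + 0.174) / 2 = 0.2590 m/s

0.259 m/s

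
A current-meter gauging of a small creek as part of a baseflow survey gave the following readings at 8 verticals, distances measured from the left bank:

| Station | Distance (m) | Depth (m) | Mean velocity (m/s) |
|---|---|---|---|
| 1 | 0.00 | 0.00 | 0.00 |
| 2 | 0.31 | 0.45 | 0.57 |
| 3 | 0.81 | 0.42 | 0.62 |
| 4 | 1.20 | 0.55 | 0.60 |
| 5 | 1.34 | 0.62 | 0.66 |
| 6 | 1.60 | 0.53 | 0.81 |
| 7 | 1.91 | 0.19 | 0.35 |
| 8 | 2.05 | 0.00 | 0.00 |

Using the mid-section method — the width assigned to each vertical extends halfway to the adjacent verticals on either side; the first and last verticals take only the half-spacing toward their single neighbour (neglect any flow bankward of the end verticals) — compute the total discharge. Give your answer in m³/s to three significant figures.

0.526 m³/s

w_2 = (0.81 − 0.00)/2 = 0.405 m; q_2 = 0.57 × 0.45 × 0.405 = 0.1039 m³/s
w_3 = (1.20 − 0.31)/2 = 0.445 m; q_3 = 0.62 × 0.42 × 0.445 = 0.1159 m³/s
w_4 = (1.34 − 0.81)/2 = 0.265 m; q_4 = 0.60 × 0.55 × 0.265 = 0.08745 m³/s
w_5 = (1.60 − 1.20)/2 = 0.2 m; q_5 = 0.66 × 0.62 × 0.2 = 0.08184 m³/s
w_6 = (1.91 − 1.34)/2 = 0.285 m; q_6 = 0.81 × 0.53 × 0.285 = 0.1224 m³/s
w_7 = (2.05 − 1.60)/2 = 0.225 m; q_7 = 0.35 × 0.19 × 0.225 = 0.01496 m³/s
Stations 1, 8 contribute zero (depth or velocity is 0).
Q = Σ qᵢ = 0.5264 m³/s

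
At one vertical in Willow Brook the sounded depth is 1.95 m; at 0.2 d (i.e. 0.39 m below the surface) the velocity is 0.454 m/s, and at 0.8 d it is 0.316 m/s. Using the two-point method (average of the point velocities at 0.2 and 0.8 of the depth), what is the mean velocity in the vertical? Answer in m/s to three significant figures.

0.385 m/s

v̄ = (0.454 + 0.316) / 2 = 0.3850 m/s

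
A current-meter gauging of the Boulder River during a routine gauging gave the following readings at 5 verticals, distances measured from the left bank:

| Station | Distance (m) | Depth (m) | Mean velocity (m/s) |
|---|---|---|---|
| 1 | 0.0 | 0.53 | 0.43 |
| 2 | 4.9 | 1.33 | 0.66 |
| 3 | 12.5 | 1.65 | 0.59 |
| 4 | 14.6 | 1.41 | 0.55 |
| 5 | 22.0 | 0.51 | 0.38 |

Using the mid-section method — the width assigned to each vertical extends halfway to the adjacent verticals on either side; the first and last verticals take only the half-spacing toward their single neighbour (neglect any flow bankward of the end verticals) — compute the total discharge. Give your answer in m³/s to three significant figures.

15.2 m³/s

w_1 = (4.9 − 0.0)/2 = 2.45 m; q_1 = 0.43 × 0.53 × 2.45 = 0.5584 m³/s
w_2 = (12.5 − 0.0)/2 = 6.25 m; q_2 = 0.66 × 1.33 × 6.25 = 5.486 m³/s
w_3 = (14.6 − 4.9)/2 = 4.85 m; q_3 = 0.59 × 1.65 × 4.85 = 4.721 m³/s
w_4 = (22.0 − 12.5)/2 = 4.75 m; q_4 = 0.55 × 1.41 × 4.75 = 3.684 m³/s
w_5 = (22.0 − 14.6)/2 = 3.7 m; q_5 = 0.38 × 0.51 × 3.7 = 0.7171 m³/s
Q = Σ qᵢ = 15.17 m³/s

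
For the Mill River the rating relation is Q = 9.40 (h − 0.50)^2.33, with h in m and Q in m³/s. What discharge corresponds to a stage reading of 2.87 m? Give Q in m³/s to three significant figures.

Q = 9.40 × (2.87 − 0.50)^2.33 = 9.40 × 2.37^2.33 = 70.19 m³/s

70.2 m³/s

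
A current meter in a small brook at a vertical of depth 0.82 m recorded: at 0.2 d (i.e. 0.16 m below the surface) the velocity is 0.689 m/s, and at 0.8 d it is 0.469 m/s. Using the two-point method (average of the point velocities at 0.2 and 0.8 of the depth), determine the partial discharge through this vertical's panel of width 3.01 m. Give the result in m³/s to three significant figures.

1.43 m³/s

v̄ = (0.689 + 0.469) / 2 = 0.5790 m/s
q = v̄ × d × w = 0.5790 × 0.82 × 3.01 = 1.429 m³/s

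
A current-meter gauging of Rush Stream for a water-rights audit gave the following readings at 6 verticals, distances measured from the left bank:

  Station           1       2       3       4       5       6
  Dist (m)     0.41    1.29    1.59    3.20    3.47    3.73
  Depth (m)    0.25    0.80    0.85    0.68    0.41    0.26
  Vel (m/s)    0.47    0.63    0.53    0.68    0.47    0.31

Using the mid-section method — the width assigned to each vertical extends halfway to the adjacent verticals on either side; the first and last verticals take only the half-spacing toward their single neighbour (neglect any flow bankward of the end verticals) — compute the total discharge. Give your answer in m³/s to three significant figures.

1.28 m³/s

w_1 = (1.29 − 0.41)/2 = 0.44 m; q_1 = 0.47 × 0.25 × 0.44 = 0.05170 m³/s
w_2 = (1.59 − 0.41)/2 = 0.59 m; q_2 = 0.63 × 0.80 × 0.59 = 0.2974 m³/s
w_3 = (3.20 − 1.29)/2 = 0.955 m; q_3 = 0.53 × 0.85 × 0.955 = 0.4302 m³/s
w_4 = (3.47 − 1.59)/2 = 0.94 m; q_4 = 0.68 × 0.68 × 0.94 = 0.4347 m³/s
w_5 = (3.73 − 3.20)/2 = 0.265 m; q_5 = 0.47 × 0.41 × 0.265 = 0.05107 m³/s
w_6 = (3.73 − 3.47)/2 = 0.13 m; q_6 = 0.31 × 0.26 × 0.13 = 0.01048 m³/s
Q = Σ qᵢ = 1.275 m³/s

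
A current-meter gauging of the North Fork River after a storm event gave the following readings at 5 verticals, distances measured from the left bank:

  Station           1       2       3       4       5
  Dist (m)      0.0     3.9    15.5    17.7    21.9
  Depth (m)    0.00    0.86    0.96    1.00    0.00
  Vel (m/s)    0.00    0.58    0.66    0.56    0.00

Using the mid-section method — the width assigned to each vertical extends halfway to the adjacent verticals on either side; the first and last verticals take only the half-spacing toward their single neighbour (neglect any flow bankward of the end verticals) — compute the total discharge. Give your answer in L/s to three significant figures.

10000 L/s

w_2 = (15.5 − 0.0)/2 = 7.75 m; q_2 = 0.58 × 0.86 × 7.75 = 3.866 m³/s
w_3 = (17.7 − 3.9)/2 = 6.9 m; q_3 = 0.66 × 0.96 × 6.9 = 4.372 m³/s
w_4 = (21.9 − 15.5)/2 = 3.2 m; q_4 = 0.56 × 1.00 × 3.2 = 1.792 m³/s
Stations 1, 5 contribute zero (depth or velocity is 0).
Q = Σ qᵢ = 10.03 m³/s
= 10.03 × 1000 = 10030 L/s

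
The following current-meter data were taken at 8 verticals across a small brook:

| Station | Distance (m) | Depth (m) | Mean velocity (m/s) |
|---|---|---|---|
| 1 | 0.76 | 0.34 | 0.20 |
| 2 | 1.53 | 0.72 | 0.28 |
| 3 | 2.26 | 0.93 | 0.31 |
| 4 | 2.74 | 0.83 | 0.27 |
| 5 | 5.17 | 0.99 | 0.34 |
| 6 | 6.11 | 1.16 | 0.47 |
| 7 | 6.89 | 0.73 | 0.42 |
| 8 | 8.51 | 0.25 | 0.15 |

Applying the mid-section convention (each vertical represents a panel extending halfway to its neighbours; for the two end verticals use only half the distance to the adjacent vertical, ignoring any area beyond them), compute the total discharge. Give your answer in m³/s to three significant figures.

w_1 = (1.53 − 0.76)/2 = 0.385 m; q_1 = 0.20 × 0.34 × 0.385 = 0.02618 m³/s
w_2 = (2.26 − 0.76)/2 = 0.75 m; q_2 = 0.28 × 0.72 × 0.75 = 0.1512 m³/s
w_3 = (2.74 − 1.53)/2 = 0.605 m; q_3 = 0.31 × 0.93 × 0.605 = 0.1744 m³/s
w_4 = (5.17 − 2.26)/2 = 1.455 m; q_4 = 0.27 × 0.83 × 1.455 = 0.3261 m³/s
w_5 = (6.11 − 2.74)/2 = 1.685 m; q_5 = 0.34 × 0.99 × 1.685 = 0.5672 m³/s
w_6 = (6.89 − 5.17)/2 = 0.86 m; q_6 = 0.47 × 1.16 × 0.86 = 0.4689 m³/s
w_7 = (8.51 − 6.11)/2 = 1.2 m; q_7 = 0.42 × 0.73 × 1.2 = 0.3679 m³/s
w_8 = (8.51 − 6.89)/2 = 0.81 m; q_8 = 0.15 × 0.25 × 0.81 = 0.03038 m³/s
Q = Σ qᵢ = 2.112 m³/s

2.11 m³/s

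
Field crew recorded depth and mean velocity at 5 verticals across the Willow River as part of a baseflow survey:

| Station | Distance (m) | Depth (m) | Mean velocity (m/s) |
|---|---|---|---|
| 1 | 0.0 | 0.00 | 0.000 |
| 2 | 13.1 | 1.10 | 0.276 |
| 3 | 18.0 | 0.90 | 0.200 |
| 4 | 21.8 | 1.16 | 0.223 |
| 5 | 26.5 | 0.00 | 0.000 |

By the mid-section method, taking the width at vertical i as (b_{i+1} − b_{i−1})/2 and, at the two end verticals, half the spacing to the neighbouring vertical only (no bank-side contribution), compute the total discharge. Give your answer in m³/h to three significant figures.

w_2 = (18.0 − 0.0)/2 = 9 m; q_2 = 0.276 × 1.10 × 9 = 2.732 m³/s
w_3 = (21.8 − 13.1)/2 = 4.35 m; q_3 = 0.200 × 0.90 × 4.35 = 0.7830 m³/s
w_4 = (26.5 − 18.0)/2 = 4.25 m; q_4 = 0.223 × 1.16 × 4.25 = 1.099 m³/s
Stations 1, 5 contribute zero (depth or velocity is 0).
Q = Σ qᵢ = 4.615 m³/s
= 4.615 × 3600 = 16610 m³/h

16600 m³/h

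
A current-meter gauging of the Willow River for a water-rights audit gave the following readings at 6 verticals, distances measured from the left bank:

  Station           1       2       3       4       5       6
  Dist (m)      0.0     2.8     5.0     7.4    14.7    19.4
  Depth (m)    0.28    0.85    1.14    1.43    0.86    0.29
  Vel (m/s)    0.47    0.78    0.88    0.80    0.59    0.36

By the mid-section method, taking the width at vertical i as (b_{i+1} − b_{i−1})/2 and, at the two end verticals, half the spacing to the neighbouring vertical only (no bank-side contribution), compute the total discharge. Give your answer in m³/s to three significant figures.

w_1 = (2.8 − 0.0)/2 = 1.4 m; q_1 = 0.47 × 0.28 × 1.4 = 0.1842 m³/s
w_2 = (5.0 − 0.0)/2 = 2.5 m; q_2 = 0.78 × 0.85 × 2.5 = 1.658 m³/s
w_3 = (7.4 − 2.8)/2 = 2.3 m; q_3 = 0.88 × 1.14 × 2.3 = 2.307 m³/s
w_4 = (14.7 − 5.0)/2 = 4.85 m; q_4 = 0.80 × 1.43 × 4.85 = 5.548 m³/s
w_5 = (19.4 − 7.4)/2 = 6 m; q_5 = 0.59 × 0.86 × 6 = 3.044 m³/s
w_6 = (19.4 − 14.7)/2 = 2.35 m; q_6 = 0.36 × 0.29 × 2.35 = 0.2453 m³/s
Q = Σ qᵢ = 12.99 m³/s

13.0 m³/s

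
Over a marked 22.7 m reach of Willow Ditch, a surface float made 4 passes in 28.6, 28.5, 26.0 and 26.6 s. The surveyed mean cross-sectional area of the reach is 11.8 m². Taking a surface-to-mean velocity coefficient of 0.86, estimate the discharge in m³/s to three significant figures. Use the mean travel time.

t̄ = (28.6 + 28.5 + 26.0 + 26.6) / 4 = 27.425 s
v_surface = L / t̄ = 22.7 / 27.425 = 0.8277 m/s
v_mean = 0.86 × 0.8277 = 0.7118 m/s
Q = A × v_mean = 11.8 × 0.7118 = 8.400 m³/s

8.40 m³/s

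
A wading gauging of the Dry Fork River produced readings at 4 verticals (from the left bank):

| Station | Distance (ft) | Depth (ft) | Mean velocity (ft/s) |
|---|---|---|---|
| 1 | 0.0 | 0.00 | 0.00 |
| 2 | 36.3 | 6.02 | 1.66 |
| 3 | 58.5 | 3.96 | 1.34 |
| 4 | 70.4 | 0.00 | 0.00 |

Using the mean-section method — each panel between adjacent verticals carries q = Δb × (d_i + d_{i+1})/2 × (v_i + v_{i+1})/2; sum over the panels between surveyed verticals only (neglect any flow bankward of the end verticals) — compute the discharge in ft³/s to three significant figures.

Panel 1-2: Δb = 36.3 ft, d̄ = (0.00+6.02)/2 = 3.01, v̄ = (0.00+1.66)/2 = 0.83 → q = 36.3×3.01×0.83 = 90.69 ft³/s
Panel 2-3: Δb = 22.2 ft, d̄ = (6.02+3.96)/2 = 4.99, v̄ = (1.66+1.34)/2 = 1.5 → q = 22.2×4.99×1.5 = 166.2 ft³/s
Panel 3-4: Δb = 11.9 ft, d̄ = (3.96+0.00)/2 = 1.98, v̄ = (1.34+0.00)/2 = 0.67 → q = 11.9×1.98×0.67 = 15.79 ft³/s
Q = Σ q = 272.6 ft³/s

273 ft³/s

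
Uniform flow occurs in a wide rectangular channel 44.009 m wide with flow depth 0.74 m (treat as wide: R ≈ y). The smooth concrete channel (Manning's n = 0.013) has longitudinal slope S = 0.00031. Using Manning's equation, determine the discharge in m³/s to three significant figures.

36.1 m³/s

A = b·y = 44.009 × 0.74 = 32.57 m²
Wide channel: R ≈ y = 0.74 m
Q = (1/n)·A·R^(2/3)·S^(1/2) = (1/0.013) × 32.57 × 0.7400^(2/3) × 0.00031^(1/2) = 36.09 m³/s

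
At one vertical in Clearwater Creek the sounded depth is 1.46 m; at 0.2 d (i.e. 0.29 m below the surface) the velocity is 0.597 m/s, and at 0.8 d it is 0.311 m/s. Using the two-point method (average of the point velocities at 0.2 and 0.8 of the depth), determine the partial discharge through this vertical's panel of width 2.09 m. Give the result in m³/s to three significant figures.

1.39 m³/s

v̄ = (0.597 + 0.311) / 2 = 0.4540 m/s
q = v̄ × d × w = 0.4540 × 1.46 × 2.09 = 1.385 m³/s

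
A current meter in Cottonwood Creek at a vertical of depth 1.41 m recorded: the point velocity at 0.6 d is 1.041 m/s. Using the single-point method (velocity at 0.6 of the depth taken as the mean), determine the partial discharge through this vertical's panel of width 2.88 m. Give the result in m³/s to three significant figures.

v̄ = v₀.₆ = 1.041 m/s
q = v̄ × d × w = 1.041 × 1.41 × 2.88 = 4.227 m³/s

4.23 m³/s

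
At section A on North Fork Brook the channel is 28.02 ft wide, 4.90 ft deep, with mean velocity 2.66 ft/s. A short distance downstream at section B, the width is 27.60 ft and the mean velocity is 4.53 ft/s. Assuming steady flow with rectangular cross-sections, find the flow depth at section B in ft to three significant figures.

2.92 ft

Q = A₁V₁ = (28.02×4.90) × 2.66 = 365.2 ft³/s
d₂ = Q/(b₂ V₂) = 365.2/(27.60×4.53) = 2.921 ft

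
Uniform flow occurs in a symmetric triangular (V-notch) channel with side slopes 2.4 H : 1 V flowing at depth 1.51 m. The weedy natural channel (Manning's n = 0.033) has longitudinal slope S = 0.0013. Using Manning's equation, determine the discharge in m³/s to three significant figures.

A = z·y² = 2.4×1.51² = 5.472 m²
P = 2y√(1+z²) = 2×1.51×√(1+2.4²) = 7.852 m
R = A/P = 5.472/7.852 = 0.6969 m
Q = (1/n)·A·R^(2/3)·S^(1/2) = (1/0.033) × 5.472 × 0.6969^(2/3) × 0.0013^(1/2) = 4.700 m³/s

4.70 m³/s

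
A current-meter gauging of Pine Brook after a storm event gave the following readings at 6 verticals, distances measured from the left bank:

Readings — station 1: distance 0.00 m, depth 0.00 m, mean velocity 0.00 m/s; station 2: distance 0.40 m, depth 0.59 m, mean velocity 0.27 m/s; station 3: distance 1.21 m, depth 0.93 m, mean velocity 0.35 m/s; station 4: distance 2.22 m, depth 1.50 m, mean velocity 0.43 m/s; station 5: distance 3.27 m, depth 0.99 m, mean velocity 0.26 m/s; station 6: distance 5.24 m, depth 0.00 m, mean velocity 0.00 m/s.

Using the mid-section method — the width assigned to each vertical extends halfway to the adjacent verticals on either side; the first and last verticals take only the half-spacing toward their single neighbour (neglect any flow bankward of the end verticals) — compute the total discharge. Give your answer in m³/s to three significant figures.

1.45 m³/s

w_2 = (1.21 − 0.00)/2 = 0.605 m; q_2 = 0.27 × 0.59 × 0.605 = 0.09638 m³/s
w_3 = (2.22 − 0.40)/2 = 0.91 m; q_3 = 0.35 × 0.93 × 0.91 = 0.2962 m³/s
w_4 = (3.27 − 1.21)/2 = 1.03 m; q_4 = 0.43 × 1.50 × 1.03 = 0.6644 m³/s
w_5 = (5.24 − 2.22)/2 = 1.51 m; q_5 = 0.26 × 0.99 × 1.51 = 0.3887 m³/s
Stations 1, 6 contribute zero (depth or velocity is 0).
Q = Σ qᵢ = 1.446 m³/s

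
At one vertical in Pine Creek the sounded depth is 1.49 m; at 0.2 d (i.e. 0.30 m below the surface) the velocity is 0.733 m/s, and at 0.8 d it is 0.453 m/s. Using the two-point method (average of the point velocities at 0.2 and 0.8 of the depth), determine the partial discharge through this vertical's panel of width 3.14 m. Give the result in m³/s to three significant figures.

2.77 m³/s

v̄ = (0.733 + 0.453) / 2 = 0.5930 m/s
q = v̄ × d × w = 0.5930 × 1.49 × 3.14 = 2.774 m³/s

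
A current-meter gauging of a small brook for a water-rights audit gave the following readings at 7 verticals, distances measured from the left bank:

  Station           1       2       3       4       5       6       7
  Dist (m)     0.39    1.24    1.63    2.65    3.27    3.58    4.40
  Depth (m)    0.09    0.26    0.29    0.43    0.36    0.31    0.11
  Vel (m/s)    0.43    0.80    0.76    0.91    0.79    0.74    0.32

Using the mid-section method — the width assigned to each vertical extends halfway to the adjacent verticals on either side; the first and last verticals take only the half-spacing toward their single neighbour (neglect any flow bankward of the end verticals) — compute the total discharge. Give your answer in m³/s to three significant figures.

0.898 m³/s

w_1 = (1.24 − 0.39)/2 = 0.425 m; q_1 = 0.43 × 0.09 × 0.425 = 0.01645 m³/s
w_2 = (1.63 − 0.39)/2 = 0.62 m; q_2 = 0.80 × 0.26 × 0.62 = 0.1290 m³/s
w_3 = (2.65 − 1.24)/2 = 0.705 m; q_3 = 0.76 × 0.29 × 0.705 = 0.1554 m³/s
w_4 = (3.27 − 1.63)/2 = 0.82 m; q_4 = 0.91 × 0.43 × 0.82 = 0.3209 m³/s
w_5 = (3.58 − 2.65)/2 = 0.465 m; q_5 = 0.79 × 0.36 × 0.465 = 0.1322 m³/s
w_6 = (4.40 − 3.27)/2 = 0.565 m; q_6 = 0.74 × 0.31 × 0.565 = 0.1296 m³/s
w_7 = (4.40 − 3.58)/2 = 0.41 m; q_7 = 0.32 × 0.11 × 0.41 = 0.01443 m³/s
Q = Σ qᵢ = 0.8979 m³/s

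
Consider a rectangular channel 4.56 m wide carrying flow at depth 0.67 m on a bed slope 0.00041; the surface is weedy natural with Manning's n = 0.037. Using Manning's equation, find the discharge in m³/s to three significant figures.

A = b·y = 4.56 × 0.67 = 3.055 m²
P = b + 2y = 4.56 + 2×0.67 = 5.900 m
R = A/P = 3.055/5.900 = 0.5178 m
Q = (1/n)·A·R^(2/3)·S^(1/2) = (1/0.037) × 3.055 × 0.5178^(2/3) × 0.00041^(1/2) = 1.078 m³/s

1.08 m³/s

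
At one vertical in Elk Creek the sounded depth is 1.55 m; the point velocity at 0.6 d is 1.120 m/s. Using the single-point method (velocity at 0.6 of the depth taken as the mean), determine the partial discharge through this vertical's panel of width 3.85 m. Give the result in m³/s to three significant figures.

6.68 m³/s

v̄ = v₀.₆ = 1.120 m/s
q = v̄ × d × w = 1.120 × 1.55 × 3.85 = 6.684 m³/s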